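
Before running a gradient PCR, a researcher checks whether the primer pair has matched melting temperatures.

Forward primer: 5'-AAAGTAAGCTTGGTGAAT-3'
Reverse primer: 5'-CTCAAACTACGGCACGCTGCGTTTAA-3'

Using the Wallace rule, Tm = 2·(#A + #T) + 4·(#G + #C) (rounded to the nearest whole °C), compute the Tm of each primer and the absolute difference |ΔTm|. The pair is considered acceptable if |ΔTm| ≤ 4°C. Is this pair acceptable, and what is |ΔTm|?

Forward: A=7 T=5 G=5 C=1 → Tm = 2·12 + 4·6 = 48°C.
Reverse: A=7 T=6 G=5 C=8 → Tm = 2·13 + 4·13 = 78°C.
|ΔTm| = |48 − 78| = 30°C, > 4°C.

|ΔTm| = 30°C; the pair is not acceptable.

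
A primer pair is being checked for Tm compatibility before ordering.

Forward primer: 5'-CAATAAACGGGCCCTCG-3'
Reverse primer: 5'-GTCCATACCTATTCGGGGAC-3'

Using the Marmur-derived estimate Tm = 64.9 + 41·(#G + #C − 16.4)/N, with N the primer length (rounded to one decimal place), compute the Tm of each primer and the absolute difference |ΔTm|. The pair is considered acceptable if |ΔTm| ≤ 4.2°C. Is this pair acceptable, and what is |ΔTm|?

|ΔTm| = 4.3°C; the pair is not acceptable.

Forward: G+C = 10, N = 17 → Tm = 64.9 + 41·(10 − 16.4)/17 = 49.5°C.
Reverse: G+C = 11, N = 20 → Tm = 64.9 + 41·(11 − 16.4)/20 = 53.8°C.
|ΔTm| = |49.5 − 53.8| = 4.3°C, > 4.2°C.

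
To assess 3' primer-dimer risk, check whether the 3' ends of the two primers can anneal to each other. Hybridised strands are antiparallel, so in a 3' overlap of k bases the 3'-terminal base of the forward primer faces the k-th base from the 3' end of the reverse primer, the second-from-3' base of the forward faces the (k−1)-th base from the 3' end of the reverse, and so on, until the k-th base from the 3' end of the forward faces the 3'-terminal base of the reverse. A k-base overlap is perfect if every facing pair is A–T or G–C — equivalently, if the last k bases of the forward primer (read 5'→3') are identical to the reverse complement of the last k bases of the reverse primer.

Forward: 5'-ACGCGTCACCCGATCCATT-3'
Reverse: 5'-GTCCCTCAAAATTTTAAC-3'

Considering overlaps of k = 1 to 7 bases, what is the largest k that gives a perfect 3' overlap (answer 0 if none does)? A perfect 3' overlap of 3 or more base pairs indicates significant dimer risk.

Longest perfect overlap: 0 complementary base pairs; below the dimer-risk threshold (threshold 3).

Last 7 bases (5'→3') — forward …ATCCATT, reverse …TTTTAAC.
Reverse complement of the reverse primer's last 7 bases: GTTAAAA; its first k bases are the reverse complement of the reverse primer's last k bases, so a perfect k-base overlap needs the forward primer's last k bases to equal them.
Comparing (forward last k vs required): k=1: T vs G ✗; k=2: TT vs GT ✗; k=3: ATT vs GTT ✗; k=4: CATT vs GTTA ✗; k=5: CCATT vs GTTAA ✗; k=6: TCCATT vs GTTAAA ✗; k=7: ATCCATT vs GTTAAAA ✗.
No overlap length from 1 to 7 is perfect, so the longest perfect 3' overlap is 0.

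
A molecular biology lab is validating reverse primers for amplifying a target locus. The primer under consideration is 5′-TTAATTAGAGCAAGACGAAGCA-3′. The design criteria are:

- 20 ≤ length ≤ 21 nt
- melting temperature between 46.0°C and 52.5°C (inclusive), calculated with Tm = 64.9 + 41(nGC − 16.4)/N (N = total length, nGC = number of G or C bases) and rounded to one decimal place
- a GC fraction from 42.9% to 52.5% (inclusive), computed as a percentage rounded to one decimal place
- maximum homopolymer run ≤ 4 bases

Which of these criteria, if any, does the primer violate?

Fails: length, GC content.

Base counts: A=10, T=4, G=5, C=3 (length 22).
length: length 22, outside 20–21 ✗
Tm: Tm = 64.9 + 41·(8 − 16.4)/22 = 49.2°C ✓
GC content: GC 8/22 = 36.4%, outside 42.9–52.5% ✗
homopolymer run: longest run = 2 ✓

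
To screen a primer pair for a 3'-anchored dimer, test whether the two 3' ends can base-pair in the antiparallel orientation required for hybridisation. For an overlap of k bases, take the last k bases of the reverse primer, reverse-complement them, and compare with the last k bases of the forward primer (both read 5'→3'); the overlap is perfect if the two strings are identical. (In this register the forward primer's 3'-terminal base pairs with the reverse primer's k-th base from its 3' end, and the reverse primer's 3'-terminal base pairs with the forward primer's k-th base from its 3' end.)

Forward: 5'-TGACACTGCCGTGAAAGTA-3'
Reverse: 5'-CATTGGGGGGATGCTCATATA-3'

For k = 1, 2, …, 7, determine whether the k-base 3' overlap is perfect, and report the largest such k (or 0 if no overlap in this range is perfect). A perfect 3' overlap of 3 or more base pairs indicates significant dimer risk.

Longest perfect overlap: 2 complementary base pairs; below the dimer-risk threshold (threshold 3).

Last 7 bases (5'→3') — forward …GAAAGTA, reverse …TCATATA.
Reverse complement of the reverse primer's last 7 bases: TATATGA; its first k bases are the reverse complement of the reverse primer's last k bases, so a perfect k-base overlap needs the forward primer's last k bases to equal them.
Comparing (forward last k vs required): k=1: A vs T ✗; k=2: TA vs TA ✓; k=3: GTA vs TAT ✗; k=4: AGTA vs TATA ✗; k=5: AAGTA vs TATAT ✗; k=6: AAAGTA vs TATATG ✗; k=7: GAAAGTA vs TATATGA ✗.
Only k = 2 is perfect, so the longest perfect 3' overlap is 2.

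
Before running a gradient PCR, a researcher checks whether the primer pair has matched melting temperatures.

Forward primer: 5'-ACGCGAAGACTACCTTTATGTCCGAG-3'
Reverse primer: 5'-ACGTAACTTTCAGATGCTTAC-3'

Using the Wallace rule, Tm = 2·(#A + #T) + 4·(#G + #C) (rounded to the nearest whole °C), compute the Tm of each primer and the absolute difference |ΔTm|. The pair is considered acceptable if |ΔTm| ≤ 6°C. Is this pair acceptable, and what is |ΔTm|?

|ΔTm| = 20°C; the pair is not acceptable.

Forward: A=7 T=6 G=6 C=7 → Tm = 2·13 + 4·13 = 78°C.
Reverse: A=6 T=7 G=3 C=5 → Tm = 2·13 + 4·8 = 58°C.
|ΔTm| = |78 − 58| = 20°C, > 6°C.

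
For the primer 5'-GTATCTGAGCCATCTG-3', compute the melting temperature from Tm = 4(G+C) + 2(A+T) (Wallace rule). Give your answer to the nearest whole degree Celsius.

Base counts: A=3, T=5, G=4, C=4 (length 16).
Tm = 2·(3+5) + 4·(4+4) = 2·8 + 4·8 = 16 + 32 = 48°C.

48°C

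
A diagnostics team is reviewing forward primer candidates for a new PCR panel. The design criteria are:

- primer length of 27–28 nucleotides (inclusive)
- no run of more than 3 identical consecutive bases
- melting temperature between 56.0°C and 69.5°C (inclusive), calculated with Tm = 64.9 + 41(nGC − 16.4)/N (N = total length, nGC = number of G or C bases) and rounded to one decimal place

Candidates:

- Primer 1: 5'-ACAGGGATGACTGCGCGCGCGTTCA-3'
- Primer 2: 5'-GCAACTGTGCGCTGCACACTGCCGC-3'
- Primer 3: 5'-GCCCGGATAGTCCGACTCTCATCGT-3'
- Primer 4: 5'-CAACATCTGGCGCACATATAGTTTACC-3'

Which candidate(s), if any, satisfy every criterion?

Primer 4 only.

Primer 1 (25 nt, A=5 T=4 G=9 C=7): length 25, outside 27–28 ✗; longest run = 3 ✓; Tm = 64.9 + 41·(16 − 16.4)/25 = 64.2°C ✓ — fails.
Primer 2 (25 nt, A=4 T=4 G=7 C=10): length 25, outside 27–28 ✗; longest run = 2 ✓; Tm = 64.9 + 41·(17 − 16.4)/25 = 65.9°C ✓ — fails.
Primer 3 (25 nt, A=4 T=6 G=6 C=9): length 25, outside 27–28 ✗; longest run = 3 ✓; Tm = 64.9 + 41·(15 − 16.4)/25 = 62.6°C ✓ — fails.
Primer 4 (27 nt, A=8 T=7 G=4 C=8): length 27 ✓; longest run = 3 ✓; Tm = 64.9 + 41·(12 − 16.4)/27 = 58.2°C ✓ — passes.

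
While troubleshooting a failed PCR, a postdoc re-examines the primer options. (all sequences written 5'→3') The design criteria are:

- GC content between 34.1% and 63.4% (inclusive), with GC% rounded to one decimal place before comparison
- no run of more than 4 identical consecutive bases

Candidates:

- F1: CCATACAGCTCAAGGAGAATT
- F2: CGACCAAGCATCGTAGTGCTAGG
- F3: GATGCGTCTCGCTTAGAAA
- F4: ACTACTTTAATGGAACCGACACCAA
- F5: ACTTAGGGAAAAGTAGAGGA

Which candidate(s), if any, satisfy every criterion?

F1 (21 nt, A=8 T=4 G=4 C=5): GC 9/21 = 42.9% ✓; longest run = 2 ✓ — passes.
F2 (23 nt, A=6 T=4 G=7 C=6): GC 13/23 = 56.5% ✓; longest run = 2 ✓ — passes.
F3 (19 nt, A=5 T=5 G=5 C=4): GC 9/19 = 47.4% ✓; longest run = 3 ✓ — passes.
F4 (25 nt, A=10 T=5 G=3 C=7): GC 10/25 = 40.0% ✓; longest run = 3 ✓ — passes.
F5 (20 nt, A=9 T=3 G=7 C=1): GC 8/20 = 40.0% ✓; longest run = 4 ✓ — passes.

F1, F2, F3, F4 and F5.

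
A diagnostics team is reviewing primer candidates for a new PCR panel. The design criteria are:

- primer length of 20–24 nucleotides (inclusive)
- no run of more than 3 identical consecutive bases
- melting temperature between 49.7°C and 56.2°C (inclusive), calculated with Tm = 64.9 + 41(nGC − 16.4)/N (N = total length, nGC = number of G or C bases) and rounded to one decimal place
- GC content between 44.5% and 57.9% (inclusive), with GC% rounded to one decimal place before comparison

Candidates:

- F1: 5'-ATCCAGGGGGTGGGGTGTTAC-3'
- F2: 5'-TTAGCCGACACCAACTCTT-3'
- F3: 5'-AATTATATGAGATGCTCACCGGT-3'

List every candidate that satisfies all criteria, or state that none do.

None of the candidates satisfy all criteria.

F1 (21 nt, A=3 T=5 G=10 C=3): length 21 ✓; longest run = 5, exceeds 3 ✗; Tm = 64.9 + 41·(13 − 16.4)/21 = 58.3°C, outside 49.7–56.2°C ✗; GC 13/21 = 61.9%, outside 44.5–57.9% ✗ — fails.
F2 (19 nt, A=5 T=5 G=2 C=7): length 19, outside 20–24 ✗; longest run = 2 ✓; Tm = 64.9 + 41·(9 − 16.4)/19 = 48.9°C, outside 49.7–56.2°C ✗; GC 9/19 = 47.4% ✓ — fails.
F3 (23 nt, A=7 T=7 G=5 C=4): length 23 ✓; longest run = 2 ✓; Tm = 64.9 + 41·(9 − 16.4)/23 = 51.7°C ✓; GC 9/23 = 39.1%, outside 44.5–57.9% ✗ — fails.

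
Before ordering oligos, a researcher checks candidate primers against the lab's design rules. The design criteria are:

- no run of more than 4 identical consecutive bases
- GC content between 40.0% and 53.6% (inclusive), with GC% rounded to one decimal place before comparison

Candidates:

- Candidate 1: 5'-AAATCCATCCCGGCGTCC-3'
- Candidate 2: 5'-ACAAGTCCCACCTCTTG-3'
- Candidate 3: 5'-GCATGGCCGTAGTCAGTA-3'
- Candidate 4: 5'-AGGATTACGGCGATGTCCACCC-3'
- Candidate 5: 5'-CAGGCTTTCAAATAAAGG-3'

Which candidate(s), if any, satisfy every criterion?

Candidate 1 (18 nt, A=4 T=3 G=3 C=8): longest run = 3 ✓; GC 11/18 = 61.1%, outside 40.0–53.6% ✗ — fails.
Candidate 2 (17 nt, A=4 T=4 G=2 C=7): longest run = 3 ✓; GC 9/17 = 52.9% ✓ — passes.
Candidate 3 (18 nt, A=4 T=4 G=6 C=4): longest run = 2 ✓; GC 10/18 = 55.6%, outside 40.0–53.6% ✗ — fails.
Candidate 4 (22 nt, A=5 T=4 G=6 C=7): longest run = 3 ✓; GC 13/22 = 59.1%, outside 40.0–53.6% ✗ — fails.
Candidate 5 (18 nt, A=7 T=4 G=4 C=3): longest run = 3 ✓; GC 7/18 = 38.9%, outside 40.0–53.6% ✗ — fails.

Candidate 2 only.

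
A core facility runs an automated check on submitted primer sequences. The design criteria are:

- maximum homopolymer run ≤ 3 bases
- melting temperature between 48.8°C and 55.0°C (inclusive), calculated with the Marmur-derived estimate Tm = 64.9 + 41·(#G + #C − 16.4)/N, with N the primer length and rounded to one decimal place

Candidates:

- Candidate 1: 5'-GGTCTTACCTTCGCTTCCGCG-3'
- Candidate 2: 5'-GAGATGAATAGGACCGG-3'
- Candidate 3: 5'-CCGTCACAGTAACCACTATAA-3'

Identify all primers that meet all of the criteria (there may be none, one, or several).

Candidate 3 only.

Candidate 1 (21 nt, A=1 T=7 G=5 C=8): longest run = 2 ✓; Tm = 64.9 + 41·(13 − 16.4)/21 = 58.3°C, outside 48.8–55.0°C ✗ — fails.
Candidate 2 (17 nt, A=6 T=2 G=7 C=2): longest run = 2 ✓; Tm = 64.9 + 41·(9 − 16.4)/17 = 47.1°C, outside 48.8–55.0°C ✗ — fails.
Candidate 3 (21 nt, A=8 T=4 G=2 C=7): longest run = 2 ✓; Tm = 64.9 + 41·(9 − 16.4)/21 = 50.5°C ✓ — passes.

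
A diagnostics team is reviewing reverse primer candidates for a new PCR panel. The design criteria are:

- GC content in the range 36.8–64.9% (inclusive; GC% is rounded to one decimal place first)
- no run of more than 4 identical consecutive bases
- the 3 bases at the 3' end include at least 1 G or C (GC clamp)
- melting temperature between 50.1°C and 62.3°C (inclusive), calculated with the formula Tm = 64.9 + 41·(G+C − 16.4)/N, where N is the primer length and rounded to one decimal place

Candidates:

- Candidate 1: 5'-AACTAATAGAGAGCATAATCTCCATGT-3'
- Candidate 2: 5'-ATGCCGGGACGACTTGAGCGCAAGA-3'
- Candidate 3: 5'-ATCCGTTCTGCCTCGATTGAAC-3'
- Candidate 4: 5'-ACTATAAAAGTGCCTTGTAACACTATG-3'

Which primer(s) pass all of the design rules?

Candidate 3 only.

Candidate 1 (27 nt, A=11 T=7 G=4 C=5): GC 9/27 = 33.3%, outside 36.8–64.9% ✗; longest run = 2 ✓; 3' end TGT has 1 G/C ✓; Tm = 64.9 + 41·(9 − 16.4)/27 = 53.7°C ✓ — fails.
Candidate 2 (25 nt, A=7 T=3 G=9 C=6): GC 15/25 = 60.0% ✓; longest run = 3 ✓; 3' end AGA has 1 G/C ✓; Tm = 64.9 + 41·(15 − 16.4)/25 = 62.6°C, outside 50.1–62.3°C ✗ — fails.
Candidate 3 (22 nt, A=4 T=7 G=4 C=7): GC 11/22 = 50.0% ✓; longest run = 2 ✓; 3' end AAC has 1 G/C ✓; Tm = 64.9 + 41·(11 − 16.4)/22 = 54.8°C ✓ — passes.
Candidate 4 (27 nt, A=10 T=8 G=4 C=5): GC 9/27 = 33.3%, outside 36.8–64.9% ✗; longest run = 4 ✓; 3' end ATG has 1 G/C ✓; Tm = 64.9 + 41·(9 − 16.4)/27 = 53.7°C ✓ — fails.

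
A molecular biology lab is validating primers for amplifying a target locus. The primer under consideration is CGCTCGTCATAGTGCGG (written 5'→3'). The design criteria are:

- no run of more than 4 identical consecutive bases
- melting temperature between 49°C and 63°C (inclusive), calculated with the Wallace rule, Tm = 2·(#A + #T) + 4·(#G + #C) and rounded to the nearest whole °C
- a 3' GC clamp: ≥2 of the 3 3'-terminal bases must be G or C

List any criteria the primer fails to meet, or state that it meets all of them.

Meets all criteria.

Base counts: A=2, T=4, G=6, C=5 (length 17).
homopolymer run: longest run = 2 ✓
Tm: Tm = 2·6 + 4·11 = 56°C ✓
GC clamp: 3' end CGG has 3 G/C ✓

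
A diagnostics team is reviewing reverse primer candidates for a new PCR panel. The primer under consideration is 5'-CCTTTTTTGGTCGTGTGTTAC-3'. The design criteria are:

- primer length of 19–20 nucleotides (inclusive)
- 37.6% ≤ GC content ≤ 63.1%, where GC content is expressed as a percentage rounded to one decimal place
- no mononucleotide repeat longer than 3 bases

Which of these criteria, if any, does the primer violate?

Fails: length, homopolymer run.

Base counts: A=1, T=11, G=5, C=4 (length 21).
length: length 21, outside 19–20 ✗
GC content: GC 9/21 = 42.9% ✓
homopolymer run: longest run = 6, exceeds 3 ✗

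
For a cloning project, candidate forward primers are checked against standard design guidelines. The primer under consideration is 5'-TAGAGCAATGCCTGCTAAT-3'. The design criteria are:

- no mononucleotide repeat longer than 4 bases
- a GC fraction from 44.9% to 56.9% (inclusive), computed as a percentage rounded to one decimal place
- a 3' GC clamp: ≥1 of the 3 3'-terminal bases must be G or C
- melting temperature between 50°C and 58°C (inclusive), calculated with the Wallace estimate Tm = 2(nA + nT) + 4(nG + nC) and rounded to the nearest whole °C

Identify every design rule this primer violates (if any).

Fails: GC content, GC clamp.

Base counts: A=6, T=5, G=4, C=4 (length 19).
homopolymer run: longest run = 2 ✓
GC content: GC 8/19 = 42.1%, outside 44.9–56.9% ✗
GC clamp: 3' end AAT has 0 G/C, need ≥1 ✗
Tm: Tm = 2·11 + 4·8 = 54°C ✓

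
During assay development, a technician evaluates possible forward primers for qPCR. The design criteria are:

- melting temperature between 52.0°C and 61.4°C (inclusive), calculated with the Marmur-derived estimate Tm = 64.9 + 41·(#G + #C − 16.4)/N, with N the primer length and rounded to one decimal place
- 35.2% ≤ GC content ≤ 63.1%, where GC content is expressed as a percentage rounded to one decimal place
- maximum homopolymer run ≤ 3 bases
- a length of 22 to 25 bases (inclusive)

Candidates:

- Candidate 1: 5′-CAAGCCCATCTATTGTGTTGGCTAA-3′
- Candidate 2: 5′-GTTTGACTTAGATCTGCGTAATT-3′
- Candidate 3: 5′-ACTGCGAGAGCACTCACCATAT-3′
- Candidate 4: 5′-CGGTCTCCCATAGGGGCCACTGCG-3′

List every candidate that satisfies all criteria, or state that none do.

Candidate 1 (25 nt, A=6 T=8 G=5 C=6): Tm = 64.9 + 41·(11 − 16.4)/25 = 56.0°C ✓; GC 11/25 = 44.0% ✓; longest run = 3 ✓; length 25 ✓ — passes.
Candidate 2 (23 nt, A=5 T=10 G=5 C=3): Tm = 64.9 + 41·(8 − 16.4)/23 = 49.9°C, outside 52.0–61.4°C ✗; GC 8/23 = 34.8%, outside 35.2–63.1% ✗; longest run = 3 ✓; length 23 ✓ — fails.
Candidate 3 (22 nt, A=7 T=4 G=4 C=7): Tm = 64.9 + 41·(11 − 16.4)/22 = 54.8°C ✓; GC 11/22 = 50.0% ✓; longest run = 2 ✓; length 22 ✓ — passes.
Candidate 4 (24 nt, A=3 T=4 G=8 C=9): Tm = 64.9 + 41·(17 − 16.4)/24 = 65.9°C, outside 52.0–61.4°C ✗; GC 17/24 = 70.8%, outside 35.2–63.1% ✗; longest run = 4, exceeds 3 ✗; length 24 ✓ — fails.

Candidate 1 and Candidate 3.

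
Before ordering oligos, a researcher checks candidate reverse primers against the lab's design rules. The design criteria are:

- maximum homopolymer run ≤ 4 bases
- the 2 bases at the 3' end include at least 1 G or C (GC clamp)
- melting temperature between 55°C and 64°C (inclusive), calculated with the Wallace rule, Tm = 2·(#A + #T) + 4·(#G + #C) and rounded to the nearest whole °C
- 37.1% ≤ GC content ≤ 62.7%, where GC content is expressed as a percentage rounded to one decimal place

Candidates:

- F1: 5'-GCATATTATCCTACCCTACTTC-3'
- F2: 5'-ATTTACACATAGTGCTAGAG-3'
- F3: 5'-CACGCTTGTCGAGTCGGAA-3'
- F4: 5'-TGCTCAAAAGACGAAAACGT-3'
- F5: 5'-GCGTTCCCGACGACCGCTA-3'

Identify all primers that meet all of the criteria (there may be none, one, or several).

F1 and F4.

F1 (22 nt, A=5 T=8 G=1 C=8): longest run = 3 ✓; 3' end TC has 1 G/C ✓; Tm = 2·13 + 4·9 = 62°C ✓; GC 9/22 = 40.9% ✓ — passes.
F2 (20 nt, A=7 T=6 G=4 C=3): longest run = 3 ✓; 3' end AG has 1 G/C ✓; Tm = 2·13 + 4·7 = 54°C, outside 55–64°C ✗; GC 7/20 = 35.0%, outside 37.1–62.7% ✗ — fails.
F3 (19 nt, A=4 T=4 G=6 C=5): longest run = 2 ✓; 3' end AA has 0 G/C, need ≥1 ✗; Tm = 2·8 + 4·11 = 60°C ✓; GC 11/19 = 57.9% ✓ — fails.
F4 (20 nt, A=9 T=3 G=4 C=4): longest run = 4 ✓; 3' end GT has 1 G/C ✓; Tm = 2·12 + 4·8 = 56°C ✓; GC 8/20 = 40.0% ✓ — passes.
F5 (19 nt, A=3 T=3 G=5 C=8): longest run = 3 ✓; 3' end TA has 0 G/C, need ≥1 ✗; Tm = 2·6 + 4·13 = 64°C ✓; GC 13/19 = 68.4%, outside 37.1–62.7% ✗ — fails.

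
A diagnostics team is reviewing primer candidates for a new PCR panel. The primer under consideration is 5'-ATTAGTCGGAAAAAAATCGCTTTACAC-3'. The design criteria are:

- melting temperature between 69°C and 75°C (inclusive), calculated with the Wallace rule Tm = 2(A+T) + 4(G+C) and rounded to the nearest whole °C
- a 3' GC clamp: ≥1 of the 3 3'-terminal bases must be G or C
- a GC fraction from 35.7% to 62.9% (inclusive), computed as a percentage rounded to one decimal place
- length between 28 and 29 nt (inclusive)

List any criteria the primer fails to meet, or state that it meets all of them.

Fails: GC content, length.

Base counts: A=11, T=7, G=4, C=5 (length 27).
Tm: Tm = 2·18 + 4·9 = 72°C ✓
GC clamp: 3' end CAC has 2 G/C ✓
GC content: GC 9/27 = 33.3%, outside 35.7–62.9% ✗
length: length 27, outside 28–29 ✗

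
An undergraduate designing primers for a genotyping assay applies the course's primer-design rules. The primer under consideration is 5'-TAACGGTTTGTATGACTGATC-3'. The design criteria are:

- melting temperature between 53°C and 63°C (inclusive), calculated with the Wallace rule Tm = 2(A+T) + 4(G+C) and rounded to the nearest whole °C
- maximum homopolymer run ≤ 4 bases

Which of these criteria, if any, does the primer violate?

Base counts: A=5, T=8, G=5, C=3 (length 21).
Tm: Tm = 2·13 + 4·8 = 58°C ✓
homopolymer run: longest run = 3 ✓

Meets all criteria.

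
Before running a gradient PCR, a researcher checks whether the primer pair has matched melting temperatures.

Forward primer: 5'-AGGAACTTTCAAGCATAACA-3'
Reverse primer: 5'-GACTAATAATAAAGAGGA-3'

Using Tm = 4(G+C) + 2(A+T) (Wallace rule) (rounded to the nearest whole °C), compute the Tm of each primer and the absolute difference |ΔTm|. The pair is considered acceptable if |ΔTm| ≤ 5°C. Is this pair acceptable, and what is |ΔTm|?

Forward: A=9 T=4 G=3 C=4 → Tm = 2·13 + 4·7 = 54°C.
Reverse: A=10 T=3 G=4 C=1 → Tm = 2·13 + 4·5 = 46°C.
|ΔTm| = |54 − 46| = 8°C, > 5°C.

|ΔTm| = 8°C; the pair is not acceptable.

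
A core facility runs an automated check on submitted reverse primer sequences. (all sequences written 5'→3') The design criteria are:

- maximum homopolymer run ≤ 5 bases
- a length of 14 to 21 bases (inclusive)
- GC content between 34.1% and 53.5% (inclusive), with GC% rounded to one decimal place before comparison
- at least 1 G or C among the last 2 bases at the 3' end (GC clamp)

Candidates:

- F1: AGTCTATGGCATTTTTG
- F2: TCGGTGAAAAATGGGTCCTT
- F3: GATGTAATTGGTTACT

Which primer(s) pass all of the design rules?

F1 (17 nt, A=3 T=8 G=4 C=2): longest run = 5 ✓; length 17 ✓; GC 6/17 = 35.3% ✓; 3' end TG has 1 G/C ✓ — passes.
F2 (20 nt, A=5 T=6 G=6 C=3): longest run = 5 ✓; length 20 ✓; GC 9/20 = 45.0% ✓; 3' end TT has 0 G/C, need ≥1 ✗ — fails.
F3 (16 nt, A=4 T=7 G=4 C=1): longest run = 2 ✓; length 16 ✓; GC 5/16 = 31.3%, outside 34.1–53.5% ✗; 3' end CT has 1 G/C ✓ — fails.

F1 only.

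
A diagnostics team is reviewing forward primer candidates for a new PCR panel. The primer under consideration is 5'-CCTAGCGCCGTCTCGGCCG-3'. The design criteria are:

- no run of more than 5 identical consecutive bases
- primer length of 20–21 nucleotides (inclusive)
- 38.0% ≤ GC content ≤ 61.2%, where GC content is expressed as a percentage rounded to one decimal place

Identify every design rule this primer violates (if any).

Fails: length, GC content.

Base counts: A=1, T=3, G=6, C=9 (length 19).
homopolymer run: longest run = 2 ✓
length: length 19, outside 20–21 ✗
GC content: GC 15/19 = 78.9%, outside 38.0–61.2% ✗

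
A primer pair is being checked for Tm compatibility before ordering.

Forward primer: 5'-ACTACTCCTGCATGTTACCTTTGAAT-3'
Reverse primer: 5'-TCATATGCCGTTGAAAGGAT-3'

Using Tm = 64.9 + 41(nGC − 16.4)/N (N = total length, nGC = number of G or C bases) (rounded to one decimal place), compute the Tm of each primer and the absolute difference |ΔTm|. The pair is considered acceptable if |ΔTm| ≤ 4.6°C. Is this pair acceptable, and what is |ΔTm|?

|ΔTm| = 7.1°C; the pair is not acceptable.

Forward: G+C = 10, N = 26 → Tm = 64.9 + 41·(10 − 16.4)/26 = 54.8°C.
Reverse: G+C = 8, N = 20 → Tm = 64.9 + 41·(8 − 16.4)/20 = 47.7°C.
|ΔTm| = |54.8 − 47.7| = 7.1°C, > 4.6°C.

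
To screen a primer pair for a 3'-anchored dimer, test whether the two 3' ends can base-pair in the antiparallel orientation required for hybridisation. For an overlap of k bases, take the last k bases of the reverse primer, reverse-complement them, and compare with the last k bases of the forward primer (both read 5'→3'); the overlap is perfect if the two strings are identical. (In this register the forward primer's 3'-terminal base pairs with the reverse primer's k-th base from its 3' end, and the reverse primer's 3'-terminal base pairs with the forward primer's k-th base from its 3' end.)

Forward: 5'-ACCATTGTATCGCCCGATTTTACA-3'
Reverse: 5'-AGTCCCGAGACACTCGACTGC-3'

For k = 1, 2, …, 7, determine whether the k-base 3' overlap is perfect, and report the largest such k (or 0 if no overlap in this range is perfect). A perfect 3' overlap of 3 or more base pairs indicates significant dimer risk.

Last 7 bases (5'→3') — forward …TTTTACA, reverse …CGACTGC.
Reverse complement of the reverse primer's last 7 bases: GCAGTCG; its first k bases are the reverse complement of the reverse primer's last k bases, so a perfect k-base overlap needs the forward primer's last k bases to equal them.
Comparing (forward last k vs required): k=1: A vs G ✗; k=2: CA vs GC ✗; k=3: ACA vs GCA ✗; k=4: TACA vs GCAG ✗; k=5: TTACA vs GCAGT ✗; k=6: TTTACA vs GCAGTC ✗; k=7: TTTTACA vs GCAGTCG ✗.
No overlap length from 1 to 7 is perfect, so the longest perfect 3' overlap is 0.

Longest perfect overlap: 0 complementary base pairs; below the dimer-risk threshold (threshold 3).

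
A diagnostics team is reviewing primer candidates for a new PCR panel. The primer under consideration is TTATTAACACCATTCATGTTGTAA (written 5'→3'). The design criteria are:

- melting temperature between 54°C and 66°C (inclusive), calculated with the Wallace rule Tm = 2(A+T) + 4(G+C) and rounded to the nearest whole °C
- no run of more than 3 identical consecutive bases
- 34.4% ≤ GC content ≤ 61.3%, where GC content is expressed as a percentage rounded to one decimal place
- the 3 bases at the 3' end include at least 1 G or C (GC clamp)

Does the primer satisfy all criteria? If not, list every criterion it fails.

Base counts: A=8, T=10, G=2, C=4 (length 24).
Tm: Tm = 2·18 + 4·6 = 60°C ✓
homopolymer run: longest run = 2 ✓
GC content: GC 6/24 = 25.0%, outside 34.4–61.3% ✗
GC clamp: 3' end TAA has 0 G/C, need ≥1 ✗

Fails: GC content, GC clamp.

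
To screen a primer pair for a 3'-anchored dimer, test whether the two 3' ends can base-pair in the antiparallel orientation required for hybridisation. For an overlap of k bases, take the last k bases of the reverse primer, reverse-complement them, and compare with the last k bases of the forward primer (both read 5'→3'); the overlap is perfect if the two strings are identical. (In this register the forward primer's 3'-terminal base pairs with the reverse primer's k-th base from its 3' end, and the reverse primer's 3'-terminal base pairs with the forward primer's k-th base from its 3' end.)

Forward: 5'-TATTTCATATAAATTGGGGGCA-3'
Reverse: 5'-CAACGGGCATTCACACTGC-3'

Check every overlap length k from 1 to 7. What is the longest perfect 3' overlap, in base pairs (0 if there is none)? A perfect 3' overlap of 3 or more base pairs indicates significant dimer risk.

Longest perfect overlap: 3 complementary base pairs; significant dimer risk (threshold 3).

Last 7 bases (5'→3') — forward …GGGGGCA, reverse …ACACTGC.
Reverse complement of the reverse primer's last 7 bases: GCAGTGT; its first k bases are the reverse complement of the reverse primer's last k bases, so a perfect k-base overlap needs the forward primer's last k bases to equal them.
Comparing (forward last k vs required): k=1: A vs G ✗; k=2: CA vs GC ✗; k=3: GCA vs GCA ✓; k=4: GGCA vs GCAG ✗; k=5: GGGCA vs GCAGT ✗; k=6: GGGGCA vs GCAGTG ✗; k=7: GGGGGCA vs GCAGTGT ✗.
Only k = 3 is perfect, so the longest perfect 3' overlap is 3.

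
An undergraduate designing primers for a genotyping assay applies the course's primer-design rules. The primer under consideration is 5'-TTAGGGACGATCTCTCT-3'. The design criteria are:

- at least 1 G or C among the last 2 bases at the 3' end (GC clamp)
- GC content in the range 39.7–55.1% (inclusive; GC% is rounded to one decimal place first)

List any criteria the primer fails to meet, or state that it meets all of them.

Base counts: A=3, T=6, G=4, C=4 (length 17).
GC clamp: 3' end CT has 1 G/C ✓
GC content: GC 8/17 = 47.1% ✓

Meets all criteria.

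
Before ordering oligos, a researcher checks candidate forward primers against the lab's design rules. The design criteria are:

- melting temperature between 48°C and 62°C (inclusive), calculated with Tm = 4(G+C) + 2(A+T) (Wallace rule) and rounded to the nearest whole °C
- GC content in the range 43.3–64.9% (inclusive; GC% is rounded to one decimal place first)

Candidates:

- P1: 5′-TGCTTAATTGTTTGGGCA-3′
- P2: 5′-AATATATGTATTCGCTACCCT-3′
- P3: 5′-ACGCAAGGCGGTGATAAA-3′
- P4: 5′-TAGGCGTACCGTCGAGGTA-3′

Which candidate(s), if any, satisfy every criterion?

P3 and P4.

P1 (18 nt, A=3 T=8 G=5 C=2): Tm = 2·11 + 4·7 = 50°C ✓; GC 7/18 = 38.9%, outside 43.3–64.9% ✗ — fails.
P2 (21 nt, A=6 T=8 G=2 C=5): Tm = 2·14 + 4·7 = 56°C ✓; GC 7/21 = 33.3%, outside 43.3–64.9% ✗ — fails.
P3 (18 nt, A=7 T=2 G=6 C=3): Tm = 2·9 + 4·9 = 54°C ✓; GC 9/18 = 50.0% ✓ — passes.
P4 (19 nt, A=4 T=4 G=7 C=4): Tm = 2·8 + 4·11 = 60°C ✓; GC 11/19 = 57.9% ✓ — passes.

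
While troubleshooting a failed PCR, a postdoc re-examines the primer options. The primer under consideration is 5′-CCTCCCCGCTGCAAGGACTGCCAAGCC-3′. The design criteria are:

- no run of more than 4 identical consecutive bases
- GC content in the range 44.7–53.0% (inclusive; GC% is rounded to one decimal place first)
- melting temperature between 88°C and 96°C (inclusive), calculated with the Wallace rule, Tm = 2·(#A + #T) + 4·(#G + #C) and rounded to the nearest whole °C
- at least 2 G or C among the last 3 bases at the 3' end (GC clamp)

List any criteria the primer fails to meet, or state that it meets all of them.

Base counts: A=5, T=3, G=6, C=13 (length 27).
homopolymer run: longest run = 4 ✓
GC content: GC 19/27 = 70.4%, outside 44.7–53.0% ✗
Tm: Tm = 2·8 + 4·19 = 92°C ✓
GC clamp: 3' end GCC has 3 G/C ✓

Fails: GC content.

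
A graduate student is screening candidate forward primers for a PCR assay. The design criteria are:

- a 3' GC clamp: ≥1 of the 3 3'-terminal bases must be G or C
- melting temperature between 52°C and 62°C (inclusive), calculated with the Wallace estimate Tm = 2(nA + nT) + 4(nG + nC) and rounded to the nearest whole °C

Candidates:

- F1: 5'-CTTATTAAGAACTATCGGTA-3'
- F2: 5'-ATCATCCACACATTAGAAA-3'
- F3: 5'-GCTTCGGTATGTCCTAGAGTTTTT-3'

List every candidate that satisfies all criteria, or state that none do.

F1 only.

F1 (20 nt, A=7 T=7 G=3 C=3): 3' end GTA has 1 G/C ✓; Tm = 2·14 + 4·6 = 52°C ✓ — passes.
F2 (19 nt, A=9 T=4 G=1 C=5): 3' end AAA has 0 G/C, need ≥1 ✗; Tm = 2·13 + 4·6 = 50°C, outside 52–62°C ✗ — fails.
F3 (24 nt, A=3 T=11 G=6 C=4): 3' end TTT has 0 G/C, need ≥1 ✗; Tm = 2·14 + 4·10 = 68°C, outside 52–62°C ✗ — fails.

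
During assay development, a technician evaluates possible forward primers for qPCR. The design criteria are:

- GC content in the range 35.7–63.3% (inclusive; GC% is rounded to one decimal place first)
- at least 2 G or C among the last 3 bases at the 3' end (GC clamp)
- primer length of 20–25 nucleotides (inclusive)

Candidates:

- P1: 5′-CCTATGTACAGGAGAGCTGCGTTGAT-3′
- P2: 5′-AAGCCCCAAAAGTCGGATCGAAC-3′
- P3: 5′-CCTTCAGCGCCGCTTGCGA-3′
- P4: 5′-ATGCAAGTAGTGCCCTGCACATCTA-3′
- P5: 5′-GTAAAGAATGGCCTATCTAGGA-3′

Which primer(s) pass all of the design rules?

P5 only.

P1 (26 nt, A=6 T=7 G=8 C=5): GC 13/26 = 50.0% ✓; 3' end GAT has 1 G/C, need ≥2 ✗; length 26, outside 20–25 ✗ — fails.
P2 (23 nt, A=9 T=2 G=5 C=7): GC 12/23 = 52.2% ✓; 3' end AAC has 1 G/C, need ≥2 ✗; length 23 ✓ — fails.
P3 (19 nt, A=2 T=4 G=5 C=8): GC 13/19 = 68.4%, outside 35.7–63.3% ✗; 3' end CGA has 2 G/C ✓; length 19, outside 20–25 ✗ — fails.
P4 (25 nt, A=7 T=6 G=5 C=7): GC 12/25 = 48.0% ✓; 3' end CTA has 1 G/C, need ≥2 ✗; length 25 ✓ — fails.
P5 (22 nt, A=8 T=5 G=6 C=3): GC 9/22 = 40.9% ✓; 3' end GGA has 2 G/C ✓; length 22 ✓ — passes.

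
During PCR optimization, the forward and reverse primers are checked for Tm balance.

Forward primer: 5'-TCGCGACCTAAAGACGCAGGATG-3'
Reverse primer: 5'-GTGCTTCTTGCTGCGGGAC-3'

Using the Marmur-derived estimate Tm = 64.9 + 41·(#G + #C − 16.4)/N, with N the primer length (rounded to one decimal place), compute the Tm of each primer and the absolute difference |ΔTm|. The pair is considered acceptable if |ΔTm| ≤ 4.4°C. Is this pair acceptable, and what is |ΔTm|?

Forward: G+C = 13, N = 23 → Tm = 64.9 + 41·(13 − 16.4)/23 = 58.8°C.
Reverse: G+C = 12, N = 19 → Tm = 64.9 + 41·(12 − 16.4)/19 = 55.4°C.
|ΔTm| = |58.8 − 55.4| = 3.4°C, ≤ 4.4°C.

|ΔTm| = 3.4°C; the pair is acceptable.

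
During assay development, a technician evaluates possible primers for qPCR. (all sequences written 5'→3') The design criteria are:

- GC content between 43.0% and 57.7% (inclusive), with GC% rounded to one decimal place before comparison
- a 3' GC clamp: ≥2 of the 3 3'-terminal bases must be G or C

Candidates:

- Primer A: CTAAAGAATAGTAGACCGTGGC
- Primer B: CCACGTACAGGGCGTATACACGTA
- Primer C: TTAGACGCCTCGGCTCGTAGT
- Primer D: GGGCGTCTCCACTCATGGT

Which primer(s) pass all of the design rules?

Primer A (22 nt, A=8 T=4 G=6 C=4): GC 10/22 = 45.5% ✓; 3' end GGC has 3 G/C ✓ — passes.
Primer B (24 nt, A=7 T=4 G=6 C=7): GC 13/24 = 54.2% ✓; 3' end GTA has 1 G/C, need ≥2 ✗ — fails.
Primer C (21 nt, A=3 T=6 G=6 C=6): GC 12/21 = 57.1% ✓; 3' end AGT has 1 G/C, need ≥2 ✗ — fails.
Primer D (19 nt, A=2 T=5 G=6 C=6): GC 12/19 = 63.2%, outside 43.0–57.7% ✗; 3' end GGT has 2 G/C ✓ — fails.

Primer A only.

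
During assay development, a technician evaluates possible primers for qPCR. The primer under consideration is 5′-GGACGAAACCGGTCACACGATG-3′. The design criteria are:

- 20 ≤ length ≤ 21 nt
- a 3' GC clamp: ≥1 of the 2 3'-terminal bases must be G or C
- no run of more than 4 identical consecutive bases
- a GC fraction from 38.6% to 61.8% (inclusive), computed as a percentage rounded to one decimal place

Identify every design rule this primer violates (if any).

Base counts: A=7, T=2, G=7, C=6 (length 22).
length: length 22, outside 20–21 ✗
GC clamp: 3' end TG has 1 G/C ✓
homopolymer run: longest run = 3 ✓
GC content: GC 13/22 = 59.1% ✓

Fails: length.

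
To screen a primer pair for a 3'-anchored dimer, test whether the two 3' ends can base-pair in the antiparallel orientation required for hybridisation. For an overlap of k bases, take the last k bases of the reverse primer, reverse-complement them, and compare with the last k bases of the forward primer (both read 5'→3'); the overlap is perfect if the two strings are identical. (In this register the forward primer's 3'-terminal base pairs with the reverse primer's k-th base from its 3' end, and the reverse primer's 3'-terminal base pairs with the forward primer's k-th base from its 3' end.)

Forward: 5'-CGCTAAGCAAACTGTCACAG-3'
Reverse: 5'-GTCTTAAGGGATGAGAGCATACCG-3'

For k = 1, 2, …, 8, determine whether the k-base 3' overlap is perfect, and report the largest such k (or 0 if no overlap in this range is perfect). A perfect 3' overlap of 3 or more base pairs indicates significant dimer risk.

Longest perfect overlap: 0 complementary base pairs; below the dimer-risk threshold (threshold 3).

Last 8 bases (5'→3') — forward …TGTCACAG, reverse …GCATACCG.
Reverse complement of the reverse primer's last 8 bases: CGGTATGC; its first k bases are the reverse complement of the reverse primer's last k bases, so a perfect k-base overlap needs the forward primer's last k bases to equal them.
Comparing (forward last k vs required): k=1: G vs C ✗; k=2: AG vs CG ✗; k=3: CAG vs CGG ✗; k=4: ACAG vs CGGT ✗; k=5: CACAG vs CGGTA ✗; k=6: TCACAG vs CGGTAT ✗; k=7: GTCACAG vs CGGTATG ✗; k=8: TGTCACAG vs CGGTATGC ✗.
No overlap length from 1 to 8 is perfect, so the longest perfect 3' overlap is 0.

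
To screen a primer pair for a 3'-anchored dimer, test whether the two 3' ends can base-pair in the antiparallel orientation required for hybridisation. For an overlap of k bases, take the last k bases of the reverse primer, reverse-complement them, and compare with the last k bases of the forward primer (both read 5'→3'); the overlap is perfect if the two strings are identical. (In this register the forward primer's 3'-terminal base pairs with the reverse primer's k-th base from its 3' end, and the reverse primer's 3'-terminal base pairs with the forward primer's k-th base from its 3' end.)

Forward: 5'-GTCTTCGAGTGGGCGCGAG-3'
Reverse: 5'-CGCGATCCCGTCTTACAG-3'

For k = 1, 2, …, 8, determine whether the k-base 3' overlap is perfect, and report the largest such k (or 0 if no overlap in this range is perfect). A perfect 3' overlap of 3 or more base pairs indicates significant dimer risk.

Longest perfect overlap: 0 complementary base pairs; below the dimer-risk threshold (threshold 3).

Last 8 bases (5'→3') — forward …GGCGCGAG, reverse …TCTTACAG.
Reverse complement of the reverse primer's last 8 bases: CTGTAAGA; its first k bases are the reverse complement of the reverse primer's last k bases, so a perfect k-base overlap needs the forward primer's last k bases to equal them.
Comparing (forward last k vs required): k=1: G vs C ✗; k=2: AG vs CT ✗; k=3: GAG vs CTG ✗; k=4: CGAG vs CTGT ✗; k=5: GCGAG vs CTGTA ✗; k=6: CGCGAG vs CTGTAA ✗; k=7: GCGCGAG vs CTGTAAG ✗; k=8: GGCGCGAG vs CTGTAAGA ✗.
No overlap length from 1 to 8 is perfect, so the longest perfect 3' overlap is 0.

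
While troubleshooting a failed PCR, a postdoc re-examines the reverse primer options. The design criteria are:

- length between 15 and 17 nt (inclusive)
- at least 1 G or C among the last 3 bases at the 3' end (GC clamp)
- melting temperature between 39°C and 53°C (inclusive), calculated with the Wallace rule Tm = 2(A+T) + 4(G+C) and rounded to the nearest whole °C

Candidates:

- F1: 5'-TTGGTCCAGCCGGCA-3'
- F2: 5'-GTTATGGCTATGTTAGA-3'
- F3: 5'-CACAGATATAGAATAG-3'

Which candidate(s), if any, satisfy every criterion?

F1 (15 nt, A=2 T=3 G=5 C=5): length 15 ✓; 3' end GCA has 2 G/C ✓; Tm = 2·5 + 4·10 = 50°C ✓ — passes.
F2 (17 nt, A=4 T=7 G=5 C=1): length 17 ✓; 3' end AGA has 1 G/C ✓; Tm = 2·11 + 4·6 = 46°C ✓ — passes.
F3 (16 nt, A=8 T=3 G=3 C=2): length 16 ✓; 3' end TAG has 1 G/C ✓; Tm = 2·11 + 4·5 = 42°C ✓ — passes.

F1, F2 and F3.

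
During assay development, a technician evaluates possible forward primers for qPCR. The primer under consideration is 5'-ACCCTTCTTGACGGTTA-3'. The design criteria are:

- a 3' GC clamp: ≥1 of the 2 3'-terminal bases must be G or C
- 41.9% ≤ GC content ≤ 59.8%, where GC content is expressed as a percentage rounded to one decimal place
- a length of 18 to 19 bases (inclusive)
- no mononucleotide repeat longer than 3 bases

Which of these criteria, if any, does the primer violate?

Fails: GC clamp, length.

Base counts: A=3, T=6, G=3, C=5 (length 17).
GC clamp: 3' end TA has 0 G/C, need ≥1 ✗
GC content: GC 8/17 = 47.1% ✓
length: length 17, outside 18–19 ✗
homopolymer run: longest run = 3 ✓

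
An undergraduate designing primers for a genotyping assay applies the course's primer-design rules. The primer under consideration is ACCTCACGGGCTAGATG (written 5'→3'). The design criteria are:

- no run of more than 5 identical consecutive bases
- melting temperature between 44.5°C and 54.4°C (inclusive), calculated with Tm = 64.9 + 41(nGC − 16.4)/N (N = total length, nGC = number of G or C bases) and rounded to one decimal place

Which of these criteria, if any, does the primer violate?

Base counts: A=4, T=3, G=5, C=5 (length 17).
homopolymer run: longest run = 3 ✓
Tm: Tm = 64.9 + 41·(10 − 16.4)/17 = 49.5°C ✓

Meets all criteria.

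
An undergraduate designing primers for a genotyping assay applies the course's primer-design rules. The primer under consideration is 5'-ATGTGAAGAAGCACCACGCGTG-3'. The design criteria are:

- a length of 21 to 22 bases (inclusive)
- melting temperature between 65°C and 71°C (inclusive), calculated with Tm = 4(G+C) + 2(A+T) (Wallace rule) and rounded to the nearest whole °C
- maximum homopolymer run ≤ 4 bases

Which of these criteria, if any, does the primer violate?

Meets all criteria.

Base counts: A=7, T=3, G=7, C=5 (length 22).
length: length 22 ✓
Tm: Tm = 2·10 + 4·12 = 68°C ✓
homopolymer run: longest run = 2 ✓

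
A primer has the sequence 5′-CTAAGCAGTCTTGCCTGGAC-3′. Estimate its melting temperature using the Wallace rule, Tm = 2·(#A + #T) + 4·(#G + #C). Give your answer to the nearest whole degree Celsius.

Base counts: A=4, T=5, G=5, C=6 (length 20).
Tm = 2·(4+5) + 4·(5+6) = 2·9 + 4·11 = 18 + 44 = 62°C.

62°C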